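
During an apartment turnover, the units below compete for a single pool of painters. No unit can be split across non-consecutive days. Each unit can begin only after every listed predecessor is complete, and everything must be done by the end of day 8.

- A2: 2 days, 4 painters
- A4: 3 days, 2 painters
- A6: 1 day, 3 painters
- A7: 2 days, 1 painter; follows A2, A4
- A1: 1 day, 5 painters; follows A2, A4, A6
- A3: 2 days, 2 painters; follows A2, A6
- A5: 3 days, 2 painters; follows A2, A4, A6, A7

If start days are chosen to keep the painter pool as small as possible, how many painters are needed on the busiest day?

6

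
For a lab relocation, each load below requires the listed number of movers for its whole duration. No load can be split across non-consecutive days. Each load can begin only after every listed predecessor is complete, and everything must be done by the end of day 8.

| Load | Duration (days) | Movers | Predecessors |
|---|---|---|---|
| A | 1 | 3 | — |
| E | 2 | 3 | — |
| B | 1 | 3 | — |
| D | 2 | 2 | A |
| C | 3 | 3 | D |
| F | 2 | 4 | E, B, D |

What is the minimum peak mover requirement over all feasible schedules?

6

Early-start (A@1, E@1, B@1, D@2, C@4, F@4) gives peak 9: d1:9  d2:5  d3:2  d4:7  d5:7  d6:3  d7:0  d8:0.
Shift B→3, F→7.
Schedule A@1, E@1, B@3, D@2, C@4, F@7: d1:6  d2:5  d3:5  d4:3  d5:3  d6:3  d7:4  d8:4 — peak 6.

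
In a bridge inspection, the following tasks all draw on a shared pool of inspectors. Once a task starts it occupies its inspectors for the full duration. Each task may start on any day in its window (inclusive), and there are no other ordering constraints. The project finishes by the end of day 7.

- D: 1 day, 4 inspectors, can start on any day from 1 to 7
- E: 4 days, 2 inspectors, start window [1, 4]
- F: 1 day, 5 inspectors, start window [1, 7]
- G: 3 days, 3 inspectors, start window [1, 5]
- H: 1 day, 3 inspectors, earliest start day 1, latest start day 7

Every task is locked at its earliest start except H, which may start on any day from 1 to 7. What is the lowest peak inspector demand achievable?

H@1: d1:17  d2:5  d3:5  d4:2  d5:0  d6:0  d7:0 → peak 17
H@2: d1:14  d2:8  d3:5  d4:2  d5:0  d6:0  d7:0 → peak 14
H@3: d1:14  d2:5  d3:8  d4:2  d5:0  d6:0  d7:0 → peak 14
H@4: d1:14  d2:5  d3:5  d4:5  d5:0  d6:0  d7:0 → peak 14
H@5: d1:14  d2:5  d3:5  d4:2  d5:3  d6:0  d7:0 → peak 14
H@6: d1:14  d2:5  d3:5  d4:2  d5:0  d6:3  d7:0 → peak 14
H@7: d1:14  d2:5  d3:5  d4:2  d5:0  d6:0  d7:3 → peak 14
Best is H@2, peak 14.

14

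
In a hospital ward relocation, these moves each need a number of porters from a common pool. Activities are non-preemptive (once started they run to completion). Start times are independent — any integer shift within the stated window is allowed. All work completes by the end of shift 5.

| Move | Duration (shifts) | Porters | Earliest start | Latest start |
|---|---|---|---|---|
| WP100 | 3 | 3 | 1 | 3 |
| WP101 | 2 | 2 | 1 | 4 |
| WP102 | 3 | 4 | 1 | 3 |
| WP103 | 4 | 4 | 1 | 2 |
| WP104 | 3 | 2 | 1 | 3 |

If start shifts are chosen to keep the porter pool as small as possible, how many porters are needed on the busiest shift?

Early-start (WP100@1, WP101@1, WP102@1, WP103@1, WP104@1) gives peak 15: s1:15  s2:15  s3:13  s4:4  s5:0.
Shift WP104→3.
Schedule WP100@1, WP101@1, WP102@1, WP103@1, WP104@3: s1:13  s2:13  s3:13  s4:6  s5:2 — peak 13.

13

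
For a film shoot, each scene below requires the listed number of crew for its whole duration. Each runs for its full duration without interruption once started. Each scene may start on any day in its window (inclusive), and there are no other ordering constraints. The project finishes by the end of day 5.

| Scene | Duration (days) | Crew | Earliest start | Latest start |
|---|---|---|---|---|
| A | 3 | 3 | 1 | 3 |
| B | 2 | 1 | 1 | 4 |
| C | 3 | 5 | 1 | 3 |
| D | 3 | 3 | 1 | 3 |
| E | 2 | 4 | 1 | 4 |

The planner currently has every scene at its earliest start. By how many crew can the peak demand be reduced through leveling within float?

5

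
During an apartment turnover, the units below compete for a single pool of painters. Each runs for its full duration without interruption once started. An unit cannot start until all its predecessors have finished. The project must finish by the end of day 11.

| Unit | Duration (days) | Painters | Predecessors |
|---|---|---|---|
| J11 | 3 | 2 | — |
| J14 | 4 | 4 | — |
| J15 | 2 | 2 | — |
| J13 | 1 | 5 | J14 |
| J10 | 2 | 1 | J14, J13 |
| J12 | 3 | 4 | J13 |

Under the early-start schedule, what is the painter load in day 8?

4

At early start, day 8 has: J12.
Demand: 4 = 4.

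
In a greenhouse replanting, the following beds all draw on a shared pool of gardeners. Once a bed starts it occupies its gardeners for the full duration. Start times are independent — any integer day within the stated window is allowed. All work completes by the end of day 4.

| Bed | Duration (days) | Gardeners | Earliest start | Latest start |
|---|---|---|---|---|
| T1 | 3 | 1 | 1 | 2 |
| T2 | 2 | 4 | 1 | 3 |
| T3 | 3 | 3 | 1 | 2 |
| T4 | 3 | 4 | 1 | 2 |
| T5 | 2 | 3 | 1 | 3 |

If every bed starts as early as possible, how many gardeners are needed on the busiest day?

Early-start schedule: T1@1, T2@1, T3@1, T4@1, T5@1.
Load per day: day 1: 15, day 2: 15, day 3: 8, day 4: 0.
Peak is 15.

15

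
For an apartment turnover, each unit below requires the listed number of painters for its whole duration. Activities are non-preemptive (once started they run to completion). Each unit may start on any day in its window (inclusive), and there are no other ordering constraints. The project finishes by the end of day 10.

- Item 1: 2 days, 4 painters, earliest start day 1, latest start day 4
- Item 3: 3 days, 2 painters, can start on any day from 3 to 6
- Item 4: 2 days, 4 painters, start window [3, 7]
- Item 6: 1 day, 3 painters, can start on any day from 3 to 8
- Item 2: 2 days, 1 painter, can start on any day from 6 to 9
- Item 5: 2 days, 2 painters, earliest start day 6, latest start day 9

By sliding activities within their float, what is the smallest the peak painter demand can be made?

4

Early-start (Item 1@1, Item 3@3, Item 4@3, Item 6@3, Item 2@6, Item 5@6) gives peak 9: d1:4  d2:4  d3:9  d4:6  d5:2  d6:3  d7:3  d8:0  d9:0  d10:0.
Shift Item 4→6, Item 6→8, Item 2→8, Item 5→9.
Schedule Item 1@1, Item 3@3, Item 4@6, Item 6@8, Item 2@8, Item 5@9: d1:4  d2:4  d3:2  d4:2  d5:2  d6:4  d7:4  d8:4  d9:3  d10:2 — peak 4.
Total painter-days = 31 over 10 days ⇒ peak ≥ ⌈31/10⌉ = 4, so 4 is optimal.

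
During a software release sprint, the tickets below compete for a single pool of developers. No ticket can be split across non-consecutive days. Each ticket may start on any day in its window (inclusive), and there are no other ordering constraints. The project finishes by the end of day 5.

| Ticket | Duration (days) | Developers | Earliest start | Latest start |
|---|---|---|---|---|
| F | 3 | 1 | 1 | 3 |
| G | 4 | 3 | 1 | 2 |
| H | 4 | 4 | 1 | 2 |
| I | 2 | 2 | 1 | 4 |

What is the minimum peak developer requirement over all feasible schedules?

Early-start (F@1, G@1, H@1, I@1) gives peak 10: d1:10  d2:10  d3:8  d4:7  d5:0.
Shift I→4.
Schedule F@1, G@1, H@1, I@4: d1:8  d2:8  d3:8  d4:9  d5:2 — peak 9.

9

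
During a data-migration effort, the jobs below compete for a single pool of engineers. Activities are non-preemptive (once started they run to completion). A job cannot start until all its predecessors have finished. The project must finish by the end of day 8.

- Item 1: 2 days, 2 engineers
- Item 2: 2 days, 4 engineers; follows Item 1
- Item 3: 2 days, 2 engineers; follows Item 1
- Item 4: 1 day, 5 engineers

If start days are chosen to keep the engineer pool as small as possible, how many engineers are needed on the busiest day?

5

Early-start (Item 1@1, Item 2@3, Item 3@3, Item 4@1) gives peak 7: d1:7  d2:2  d3:6  d4:6  d5:0  d6:0  d7:0  d8:0.
Shift Item 3→5, Item 4→7.
Schedule Item 1@1, Item 2@3, Item 3@5, Item 4@7: d1:2  d2:2  d3:4  d4:4  d5:2  d6:2  d7:5  d8:0 — peak 5.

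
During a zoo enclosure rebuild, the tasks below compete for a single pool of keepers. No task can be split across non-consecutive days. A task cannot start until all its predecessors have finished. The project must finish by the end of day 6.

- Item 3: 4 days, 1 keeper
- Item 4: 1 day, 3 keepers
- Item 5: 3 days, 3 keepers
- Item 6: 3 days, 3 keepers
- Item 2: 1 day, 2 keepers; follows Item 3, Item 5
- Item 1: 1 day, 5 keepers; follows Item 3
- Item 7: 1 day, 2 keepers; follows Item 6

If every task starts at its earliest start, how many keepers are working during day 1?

At early start, day 1 has: Item 3, Item 4, Item 5, Item 6.
Demand: 1 + 3 + 3 + 3 = 10.

10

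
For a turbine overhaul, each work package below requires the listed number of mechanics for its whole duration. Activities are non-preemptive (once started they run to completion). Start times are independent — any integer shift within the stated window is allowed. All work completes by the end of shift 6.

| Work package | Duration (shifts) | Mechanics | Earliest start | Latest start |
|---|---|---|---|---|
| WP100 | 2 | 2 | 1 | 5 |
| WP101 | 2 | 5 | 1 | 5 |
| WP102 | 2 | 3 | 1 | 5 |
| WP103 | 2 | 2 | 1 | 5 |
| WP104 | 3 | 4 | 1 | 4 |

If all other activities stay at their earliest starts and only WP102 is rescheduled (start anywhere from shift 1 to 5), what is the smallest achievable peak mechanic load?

WP102@1: s1:16  s2:16  s3:4  s4:0  s5:0  s6:0 → peak 16
WP102@2: s1:13  s2:16  s3:7  s4:0  s5:0  s6:0 → peak 16
WP102@3: s1:13  s2:13  s3:7  s4:3  s5:0  s6:0 → peak 13
WP102@4: s1:13  s2:13  s3:4  s4:3  s5:3  s6:0 → peak 13
WP102@5: s1:13  s2:13  s3:4  s4:0  s5:3  s6:3 → peak 13
Best is WP102@3, peak 13.

13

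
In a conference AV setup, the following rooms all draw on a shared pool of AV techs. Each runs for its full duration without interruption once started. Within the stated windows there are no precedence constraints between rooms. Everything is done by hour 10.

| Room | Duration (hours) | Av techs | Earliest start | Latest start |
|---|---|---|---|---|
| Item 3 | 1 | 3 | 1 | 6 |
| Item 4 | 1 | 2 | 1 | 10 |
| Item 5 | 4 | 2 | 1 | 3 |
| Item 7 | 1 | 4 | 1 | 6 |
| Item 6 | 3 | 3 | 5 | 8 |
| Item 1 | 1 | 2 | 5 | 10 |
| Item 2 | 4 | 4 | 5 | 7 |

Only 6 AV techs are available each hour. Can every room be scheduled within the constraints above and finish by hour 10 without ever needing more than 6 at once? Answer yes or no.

no

The minimum achievable peak is 7; 6 < 7, so no feasible schedule stays within the cap.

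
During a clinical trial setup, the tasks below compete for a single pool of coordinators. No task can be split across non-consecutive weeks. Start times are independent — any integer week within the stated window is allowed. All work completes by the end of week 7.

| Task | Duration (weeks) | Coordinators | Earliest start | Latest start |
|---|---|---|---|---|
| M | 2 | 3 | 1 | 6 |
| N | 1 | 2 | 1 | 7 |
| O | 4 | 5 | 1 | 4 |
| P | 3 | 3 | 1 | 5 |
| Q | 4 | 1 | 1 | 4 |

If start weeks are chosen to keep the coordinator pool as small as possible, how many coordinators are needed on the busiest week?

6

Early-start (M@1, N@1, O@1, P@1, Q@1) gives peak 14: w1:14  w2:12  w3:9  w4:6  w5:0  w6:0  w7:0.
Shift N→3, O→4, Q→3.
Schedule M@1, N@3, O@4, P@1, Q@3: w1:6  w2:6  w3:6  w4:6  w5:6  w6:6  w7:5 — peak 6.
Total coordinator-weeks = 41 over 7 weeks ⇒ peak ≥ ⌈41/7⌉ = 6, so 6 is optimal.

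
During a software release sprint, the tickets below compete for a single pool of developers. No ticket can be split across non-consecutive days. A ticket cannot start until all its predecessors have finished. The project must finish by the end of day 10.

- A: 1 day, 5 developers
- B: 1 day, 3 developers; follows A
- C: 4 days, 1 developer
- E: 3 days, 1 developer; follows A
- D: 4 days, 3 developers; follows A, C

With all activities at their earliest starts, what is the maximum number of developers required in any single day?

Early-start schedule: A@1, B@2, C@1, E@2, D@5.
Load per day: day 1: 6, day 2: 5, day 3: 2, day 4: 2, day 5: 3, day 6: 3, day 7: 3, day 8: 3, day 9: 0, day 10: 0.
Peak is 6.

6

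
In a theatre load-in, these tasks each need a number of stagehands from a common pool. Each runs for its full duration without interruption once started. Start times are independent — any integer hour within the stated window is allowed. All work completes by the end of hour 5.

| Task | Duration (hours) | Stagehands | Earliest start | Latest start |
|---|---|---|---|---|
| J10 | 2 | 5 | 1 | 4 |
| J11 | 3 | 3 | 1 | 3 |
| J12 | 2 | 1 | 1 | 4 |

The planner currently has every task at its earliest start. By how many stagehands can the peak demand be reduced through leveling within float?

4

Early-start peak: h1:9  h2:9  h3:3  h4:0  h5:0 ⇒ 9.
Leveled (J10@1, J11@3, J12@3): h1:5  h2:5  h3:4  h4:4  h5:3 ⇒ 5.
Reduction 9 − 5 = 4.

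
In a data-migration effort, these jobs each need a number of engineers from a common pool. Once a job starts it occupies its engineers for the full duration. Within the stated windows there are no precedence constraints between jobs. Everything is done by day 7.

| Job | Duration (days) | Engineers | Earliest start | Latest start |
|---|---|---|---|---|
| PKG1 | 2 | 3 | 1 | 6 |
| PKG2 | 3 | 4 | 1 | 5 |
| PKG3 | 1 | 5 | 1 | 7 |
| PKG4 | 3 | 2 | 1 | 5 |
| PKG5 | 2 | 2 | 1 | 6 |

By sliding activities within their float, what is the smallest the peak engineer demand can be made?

6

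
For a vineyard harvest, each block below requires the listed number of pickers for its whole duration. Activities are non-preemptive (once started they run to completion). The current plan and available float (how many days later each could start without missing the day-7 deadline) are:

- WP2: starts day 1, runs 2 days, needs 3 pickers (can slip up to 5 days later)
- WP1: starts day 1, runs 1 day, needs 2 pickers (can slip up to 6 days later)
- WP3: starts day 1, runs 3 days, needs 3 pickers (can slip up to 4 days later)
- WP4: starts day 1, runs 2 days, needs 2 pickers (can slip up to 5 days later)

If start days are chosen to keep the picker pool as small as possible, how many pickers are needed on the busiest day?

Early-start (WP2@1, WP1@1, WP3@1, WP4@1) gives peak 10: d1:10  d2:8  d3:3  d4:0  d5:0  d6:0  d7:0.
Shift WP1→3, WP3→5, WP4→3.
Schedule WP2@1, WP1@3, WP3@5, WP4@3: d1:3  d2:3  d3:4  d4:2  d5:3  d6:3  d7:3 — peak 4.

4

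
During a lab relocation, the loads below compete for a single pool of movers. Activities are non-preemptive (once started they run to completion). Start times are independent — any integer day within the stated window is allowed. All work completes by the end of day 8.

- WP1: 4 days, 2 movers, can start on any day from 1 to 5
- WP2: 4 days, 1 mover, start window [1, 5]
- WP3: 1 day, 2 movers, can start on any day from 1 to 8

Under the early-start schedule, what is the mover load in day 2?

3

At early start, day 2 has: WP1, WP2.
Demand: 2 + 1 = 3.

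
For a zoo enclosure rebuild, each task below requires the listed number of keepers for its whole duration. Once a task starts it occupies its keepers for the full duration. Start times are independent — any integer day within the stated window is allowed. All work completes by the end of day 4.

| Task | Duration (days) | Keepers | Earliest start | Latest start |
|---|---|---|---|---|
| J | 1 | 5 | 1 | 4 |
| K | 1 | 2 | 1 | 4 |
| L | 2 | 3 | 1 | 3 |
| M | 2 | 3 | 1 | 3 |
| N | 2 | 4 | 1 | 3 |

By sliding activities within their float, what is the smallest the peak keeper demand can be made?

Early-start (J@1, K@1, L@1, M@1, N@1) gives peak 17: d1:17  d2:10  d3:0  d4:0.
Shift K→2, M→2, N→3.
Schedule J@1, K@2, L@1, M@2, N@3: d1:8  d2:8  d3:7  d4:4 — peak 8.

8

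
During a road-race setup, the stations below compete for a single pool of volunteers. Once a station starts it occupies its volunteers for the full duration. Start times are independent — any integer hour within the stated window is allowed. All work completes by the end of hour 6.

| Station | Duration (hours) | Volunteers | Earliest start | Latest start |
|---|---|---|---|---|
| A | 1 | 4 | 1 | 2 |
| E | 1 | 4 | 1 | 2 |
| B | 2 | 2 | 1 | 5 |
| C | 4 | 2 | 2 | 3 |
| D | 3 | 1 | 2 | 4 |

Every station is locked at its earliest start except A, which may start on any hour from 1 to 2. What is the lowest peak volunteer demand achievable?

A@1: h1:10  h2:5  h3:3  h4:3  h5:2  h6:0 → peak 10
A@2: h1:6  h2:9  h3:3  h4:3  h5:2  h6:0 → peak 9
Best is A@2, peak 9.

9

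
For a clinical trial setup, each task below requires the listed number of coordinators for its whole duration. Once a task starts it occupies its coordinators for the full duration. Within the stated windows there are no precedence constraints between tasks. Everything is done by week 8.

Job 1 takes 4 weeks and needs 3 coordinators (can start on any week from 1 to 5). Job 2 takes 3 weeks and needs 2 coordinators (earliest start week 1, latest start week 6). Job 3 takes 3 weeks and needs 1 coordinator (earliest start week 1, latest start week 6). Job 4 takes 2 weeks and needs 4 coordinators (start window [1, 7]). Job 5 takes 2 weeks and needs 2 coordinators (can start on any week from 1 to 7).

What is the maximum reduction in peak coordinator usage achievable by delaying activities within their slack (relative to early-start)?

7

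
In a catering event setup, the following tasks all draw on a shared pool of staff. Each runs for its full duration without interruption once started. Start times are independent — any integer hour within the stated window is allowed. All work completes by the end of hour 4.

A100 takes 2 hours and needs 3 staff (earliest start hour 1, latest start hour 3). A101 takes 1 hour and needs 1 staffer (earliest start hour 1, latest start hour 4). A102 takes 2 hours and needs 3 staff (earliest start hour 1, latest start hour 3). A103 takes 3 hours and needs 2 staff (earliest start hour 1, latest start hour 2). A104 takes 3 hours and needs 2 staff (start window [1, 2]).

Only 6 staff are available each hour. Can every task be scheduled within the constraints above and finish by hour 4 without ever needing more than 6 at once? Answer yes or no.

Total staffer-hours = 25; over 4 hours the average is 25/4 > 6, so some hour must exceed 6.

no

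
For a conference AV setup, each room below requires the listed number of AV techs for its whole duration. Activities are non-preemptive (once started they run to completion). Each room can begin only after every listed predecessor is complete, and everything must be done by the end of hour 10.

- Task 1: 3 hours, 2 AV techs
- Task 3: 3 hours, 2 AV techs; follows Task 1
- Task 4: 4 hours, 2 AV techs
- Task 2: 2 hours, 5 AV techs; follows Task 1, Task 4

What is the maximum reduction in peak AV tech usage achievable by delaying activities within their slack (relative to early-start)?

Early-start peak: h1:4  h2:4  h3:4  h4:4  h5:7  h6:7  h7:0  h8:0  h9:0  h10:0 ⇒ 7.
Leveled (Task 1@1, Task 3@4, Task 4@1, Task 2@7): h1:4  h2:4  h3:4  h4:4  h5:2  h6:2  h7:5  h8:5  h9:0  h10:0 ⇒ 5.
Reduction 7 − 5 = 2.

2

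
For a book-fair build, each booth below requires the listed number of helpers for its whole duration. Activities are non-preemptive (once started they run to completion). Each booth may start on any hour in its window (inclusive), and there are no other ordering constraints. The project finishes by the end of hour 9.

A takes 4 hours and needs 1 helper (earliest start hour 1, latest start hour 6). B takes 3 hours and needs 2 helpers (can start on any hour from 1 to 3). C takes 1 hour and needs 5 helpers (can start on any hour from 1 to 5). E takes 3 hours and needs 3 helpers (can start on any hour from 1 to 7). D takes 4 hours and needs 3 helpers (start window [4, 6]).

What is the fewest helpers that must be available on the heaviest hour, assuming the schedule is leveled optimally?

5

Early-start (A@1, B@1, C@1, E@1, D@4) gives peak 11: h1:11  h2:6  h3:6  h4:4  h5:3  h6:3  h7:3  h8:0  h9:0.
Shift A→5, C→4, D→5.
Schedule A@5, B@1, C@4, E@1, D@5: h1:5  h2:5  h3:5  h4:5  h5:4  h6:4  h7:4  h8:4  h9:0 — peak 5.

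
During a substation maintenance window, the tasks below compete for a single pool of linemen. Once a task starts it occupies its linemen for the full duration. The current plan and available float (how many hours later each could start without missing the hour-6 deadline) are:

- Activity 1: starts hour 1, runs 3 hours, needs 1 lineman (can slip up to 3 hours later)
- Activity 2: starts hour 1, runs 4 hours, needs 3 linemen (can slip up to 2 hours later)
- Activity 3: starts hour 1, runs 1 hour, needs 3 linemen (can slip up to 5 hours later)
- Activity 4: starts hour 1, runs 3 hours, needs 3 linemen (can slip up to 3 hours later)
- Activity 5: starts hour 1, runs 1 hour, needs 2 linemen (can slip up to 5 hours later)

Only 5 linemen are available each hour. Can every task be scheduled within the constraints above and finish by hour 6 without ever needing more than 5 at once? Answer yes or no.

The minimum achievable peak is 6; 5 < 6, so no feasible schedule stays within the cap.

no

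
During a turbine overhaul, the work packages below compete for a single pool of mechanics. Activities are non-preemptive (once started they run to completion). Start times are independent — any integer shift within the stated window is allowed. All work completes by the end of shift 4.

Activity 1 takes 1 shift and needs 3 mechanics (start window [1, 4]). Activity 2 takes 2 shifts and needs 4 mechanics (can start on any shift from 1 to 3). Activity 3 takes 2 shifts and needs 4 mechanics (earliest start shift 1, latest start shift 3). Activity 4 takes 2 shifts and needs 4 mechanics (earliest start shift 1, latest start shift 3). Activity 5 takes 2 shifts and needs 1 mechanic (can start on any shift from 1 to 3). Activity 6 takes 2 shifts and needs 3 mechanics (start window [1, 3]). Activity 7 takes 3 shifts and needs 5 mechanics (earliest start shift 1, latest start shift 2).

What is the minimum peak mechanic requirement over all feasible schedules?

13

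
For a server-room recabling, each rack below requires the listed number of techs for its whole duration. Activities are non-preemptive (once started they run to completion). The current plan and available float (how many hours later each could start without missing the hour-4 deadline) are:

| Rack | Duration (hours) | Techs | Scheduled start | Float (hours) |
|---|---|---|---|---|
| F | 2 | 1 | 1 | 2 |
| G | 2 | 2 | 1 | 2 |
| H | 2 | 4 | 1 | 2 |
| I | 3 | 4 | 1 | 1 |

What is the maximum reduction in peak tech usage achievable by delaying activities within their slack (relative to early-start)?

3

Early-start peak: h1:11  h2:11  h3:4  h4:0 ⇒ 11.
Leveled (F@1, G@1, H@3, I@1): h1:7  h2:7  h3:8  h4:4 ⇒ 8.
Reduction 11 − 8 = 3.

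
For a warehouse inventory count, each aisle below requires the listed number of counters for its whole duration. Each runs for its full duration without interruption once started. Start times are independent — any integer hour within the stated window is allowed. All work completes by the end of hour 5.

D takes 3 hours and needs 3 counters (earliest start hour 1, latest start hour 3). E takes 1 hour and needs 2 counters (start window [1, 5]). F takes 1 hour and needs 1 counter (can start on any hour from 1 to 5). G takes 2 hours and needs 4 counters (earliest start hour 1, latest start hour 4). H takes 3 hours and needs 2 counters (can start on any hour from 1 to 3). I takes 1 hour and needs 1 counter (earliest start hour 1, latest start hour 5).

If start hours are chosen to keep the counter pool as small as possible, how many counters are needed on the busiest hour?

6

Early-start (D@1, E@1, F@1, G@1, H@1, I@1) gives peak 13: h1:13  h2:9  h3:5  h4:0  h5:0.
Shift G→4, H→2, I→2.
Schedule D@1, E@1, F@1, G@4, H@2, I@2: h1:6  h2:6  h3:5  h4:6  h5:4 — peak 6.
Total counter-hours = 27 over 5 hours ⇒ peak ≥ ⌈27/5⌉ = 6, so 6 is optimal.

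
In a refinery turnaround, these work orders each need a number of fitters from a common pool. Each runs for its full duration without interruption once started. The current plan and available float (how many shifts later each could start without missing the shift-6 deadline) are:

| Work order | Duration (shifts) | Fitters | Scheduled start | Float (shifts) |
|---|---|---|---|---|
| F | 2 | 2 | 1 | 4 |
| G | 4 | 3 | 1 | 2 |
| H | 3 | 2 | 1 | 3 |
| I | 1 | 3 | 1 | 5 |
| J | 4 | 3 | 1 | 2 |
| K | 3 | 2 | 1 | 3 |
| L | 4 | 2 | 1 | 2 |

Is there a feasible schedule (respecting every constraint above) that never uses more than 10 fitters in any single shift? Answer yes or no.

yes

Schedule F@1, G@1, H@1, I@1, J@2, K@4, L@3: s1:10  s2:10  s3:10  s4:10  s5:7  s6:4 — peak 10 ≤ 10.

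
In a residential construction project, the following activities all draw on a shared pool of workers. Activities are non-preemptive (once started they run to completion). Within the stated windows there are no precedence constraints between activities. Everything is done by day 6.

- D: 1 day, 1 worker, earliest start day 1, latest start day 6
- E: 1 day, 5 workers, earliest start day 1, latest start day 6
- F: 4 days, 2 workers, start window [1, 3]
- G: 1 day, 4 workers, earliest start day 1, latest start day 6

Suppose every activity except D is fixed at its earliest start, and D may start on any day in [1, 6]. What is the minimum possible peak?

11

D@1: d1:12  d2:2  d3:2  d4:2  d5:0  d6:0 → peak 12
D@2: d1:11  d2:3  d3:2  d4:2  d5:0  d6:0 → peak 11
D@3: d1:11  d2:2  d3:3  d4:2  d5:0  d6:0 → peak 11
D@4: d1:11  d2:2  d3:2  d4:3  d5:0  d6:0 → peak 11
D@5: d1:11  d2:2  d3:2  d4:2  d5:1  d6:0 → peak 11
D@6: d1:11  d2:2  d3:2  d4:2  d5:0  d6:1 → peak 11
Best is D@2, peak 11.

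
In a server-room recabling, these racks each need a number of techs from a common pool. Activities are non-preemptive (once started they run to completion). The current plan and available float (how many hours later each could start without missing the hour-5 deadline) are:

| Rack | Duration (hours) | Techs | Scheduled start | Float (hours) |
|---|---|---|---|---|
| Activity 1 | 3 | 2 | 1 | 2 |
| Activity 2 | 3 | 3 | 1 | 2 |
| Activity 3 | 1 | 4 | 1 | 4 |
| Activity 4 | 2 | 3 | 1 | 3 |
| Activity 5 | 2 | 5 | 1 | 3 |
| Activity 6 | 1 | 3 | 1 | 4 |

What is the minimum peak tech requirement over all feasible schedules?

8

Early-start (Activity 1@1, Activity 2@1, Activity 3@1, Activity 4@1, Activity 5@1, Activity 6@1) gives peak 20: h1:20  h2:13  h3:5  h4:0  h5:0.
Shift Activity 2→2, Activity 4→2, Activity 5→4, Activity 6→5.
Schedule Activity 1@1, Activity 2@2, Activity 3@1, Activity 4@2, Activity 5@4, Activity 6@5: h1:6  h2:8  h3:8  h4:8  h5:8 — peak 8.
Total tech-hours = 38 over 5 hours ⇒ peak ≥ ⌈38/5⌉ = 8, so 8 is optimal.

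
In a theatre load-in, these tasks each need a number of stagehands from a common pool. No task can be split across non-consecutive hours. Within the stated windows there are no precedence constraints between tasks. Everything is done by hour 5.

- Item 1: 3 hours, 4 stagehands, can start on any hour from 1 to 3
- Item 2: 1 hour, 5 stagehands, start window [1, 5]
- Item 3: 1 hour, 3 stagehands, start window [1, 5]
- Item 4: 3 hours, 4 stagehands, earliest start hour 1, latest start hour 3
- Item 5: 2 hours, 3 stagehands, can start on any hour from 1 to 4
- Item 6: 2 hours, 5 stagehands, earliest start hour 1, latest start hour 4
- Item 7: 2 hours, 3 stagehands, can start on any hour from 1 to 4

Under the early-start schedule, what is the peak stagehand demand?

27

Early-start schedule: Item 1@1, Item 2@1, Item 3@1, Item 4@1, Item 5@1, Item 6@1, Item 7@1.
Load per hour: hour 1: 27, hour 2: 19, hour 3: 8, hour 4: 0, hour 5: 0.
Peak is 27.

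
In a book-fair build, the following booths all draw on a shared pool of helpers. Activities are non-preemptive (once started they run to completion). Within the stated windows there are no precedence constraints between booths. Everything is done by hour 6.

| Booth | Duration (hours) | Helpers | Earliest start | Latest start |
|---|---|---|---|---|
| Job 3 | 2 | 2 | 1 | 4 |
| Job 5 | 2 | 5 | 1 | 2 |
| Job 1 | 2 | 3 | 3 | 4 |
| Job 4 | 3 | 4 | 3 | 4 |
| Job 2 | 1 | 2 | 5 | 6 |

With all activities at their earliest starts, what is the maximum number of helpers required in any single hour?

7

Early-start schedule: Job 3@1, Job 5@1, Job 1@3, Job 4@3, Job 2@5.
Load per hour: hour 1: 7, hour 2: 7, hour 3: 7, hour 4: 7, hour 5: 6, hour 6: 0.
Peak is 7.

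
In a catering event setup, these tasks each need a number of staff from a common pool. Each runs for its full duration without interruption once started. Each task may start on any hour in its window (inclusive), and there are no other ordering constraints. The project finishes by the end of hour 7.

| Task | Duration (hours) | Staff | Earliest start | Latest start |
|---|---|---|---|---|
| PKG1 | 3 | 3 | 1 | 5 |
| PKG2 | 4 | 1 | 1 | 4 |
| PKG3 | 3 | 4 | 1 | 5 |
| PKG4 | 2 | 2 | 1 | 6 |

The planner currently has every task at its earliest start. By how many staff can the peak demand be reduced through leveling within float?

5

Early-start peak: h1:10  h2:10  h3:8  h4:1  h5:0  h6:0  h7:0 ⇒ 10.
Leveled (PKG1@1, PKG2@3, PKG3@4, PKG4@1): h1:5  h2:5  h3:4  h4:5  h5:5  h6:5  h7:0 ⇒ 5.
Reduction 10 − 5 = 5.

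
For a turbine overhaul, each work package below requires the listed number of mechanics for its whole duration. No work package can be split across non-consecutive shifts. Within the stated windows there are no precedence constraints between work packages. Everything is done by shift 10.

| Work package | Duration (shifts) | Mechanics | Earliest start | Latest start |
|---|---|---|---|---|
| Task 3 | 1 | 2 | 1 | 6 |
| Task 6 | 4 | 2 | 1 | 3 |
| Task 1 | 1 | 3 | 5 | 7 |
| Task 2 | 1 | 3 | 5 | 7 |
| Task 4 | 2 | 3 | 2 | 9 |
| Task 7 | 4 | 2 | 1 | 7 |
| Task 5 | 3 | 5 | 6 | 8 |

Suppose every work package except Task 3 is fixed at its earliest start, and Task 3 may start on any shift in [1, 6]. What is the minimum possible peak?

Task 3@1: s1:6  s2:7  s3:7  s4:4  s5:6  s6:5  s7:5  s8:5  s9:0  s10:0 → peak 7
Task 3@2: s1:4  s2:9  s3:7  s4:4  s5:6  s6:5  s7:5  s8:5  s9:0  s10:0 → peak 9
Task 3@3: s1:4  s2:7  s3:9  s4:4  s5:6  s6:5  s7:5  s8:5  s9:0  s10:0 → peak 9
Task 3@4: s1:4  s2:7  s3:7  s4:6  s5:6  s6:5  s7:5  s8:5  s9:0  s10:0 → peak 7
Task 3@5: s1:4  s2:7  s3:7  s4:4  s5:8  s6:5  s7:5  s8:5  s9:0  s10:0 → peak 8
Task 3@6: s1:4  s2:7  s3:7  s4:4  s5:6  s6:7  s7:5  s8:5  s9:0  s10:0 → peak 7
Best is Task 3@1, peak 7.

7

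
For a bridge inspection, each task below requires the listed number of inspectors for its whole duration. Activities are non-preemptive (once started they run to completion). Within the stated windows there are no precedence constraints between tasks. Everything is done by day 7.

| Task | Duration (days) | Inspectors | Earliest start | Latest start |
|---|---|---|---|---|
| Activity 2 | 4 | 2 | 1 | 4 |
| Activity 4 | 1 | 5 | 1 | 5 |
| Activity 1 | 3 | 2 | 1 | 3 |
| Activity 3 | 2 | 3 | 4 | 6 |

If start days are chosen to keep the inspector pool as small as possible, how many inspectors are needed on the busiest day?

5

Early-start (Activity 2@1, Activity 4@1, Activity 1@1, Activity 3@4) gives peak 9: d1:9  d2:4  d3:4  d4:5  d5:3  d6:0  d7:0.
Shift Activity 4→5, Activity 3→6.
Schedule Activity 2@1, Activity 4@5, Activity 1@1, Activity 3@6: d1:4  d2:4  d3:4  d4:2  d5:5  d6:3  d7:3 — peak 5.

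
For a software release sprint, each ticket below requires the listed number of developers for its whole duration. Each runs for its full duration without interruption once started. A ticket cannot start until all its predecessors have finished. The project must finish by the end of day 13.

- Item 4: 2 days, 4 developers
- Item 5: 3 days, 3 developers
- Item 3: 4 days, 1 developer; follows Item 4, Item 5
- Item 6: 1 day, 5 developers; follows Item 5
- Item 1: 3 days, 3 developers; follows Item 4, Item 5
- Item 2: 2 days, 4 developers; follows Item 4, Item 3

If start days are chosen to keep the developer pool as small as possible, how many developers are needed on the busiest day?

5

Early-start (Item 4@1, Item 5@1, Item 3@4, Item 6@4, Item 1@4, Item 2@8) gives peak 9: d1:7  d2:7  d3:3  d4:9  d5:4  d6:4  d7:1  d8:4  d9:4  d10:0  d11:0  d12:0  d13:0.
Shift Item 5→3, Item 3→6, Item 6→10, Item 1→6, Item 2→11.
Schedule Item 4@1, Item 5@3, Item 3@6, Item 6@10, Item 1@6, Item 2@11: d1:4  d2:4  d3:3  d4:3  d5:3  d6:4  d7:4  d8:4  d9:1  d10:5  d11:4  d12:4  d13:0 — peak 5.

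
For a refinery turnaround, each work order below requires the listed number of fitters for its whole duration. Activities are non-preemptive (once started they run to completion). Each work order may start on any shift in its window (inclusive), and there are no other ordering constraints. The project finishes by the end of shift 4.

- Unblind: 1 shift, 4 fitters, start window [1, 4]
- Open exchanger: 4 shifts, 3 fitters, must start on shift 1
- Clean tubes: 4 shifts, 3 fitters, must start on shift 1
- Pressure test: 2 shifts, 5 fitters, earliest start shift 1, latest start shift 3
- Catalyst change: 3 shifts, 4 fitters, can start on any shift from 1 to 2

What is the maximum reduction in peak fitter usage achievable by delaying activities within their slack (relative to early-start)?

Early-start peak: s1:19  s2:15  s3:10  s4:6 ⇒ 19.
Leveled (Unblind@1, Open exchanger@1, Clean tubes@1, Pressure test@1, Catalyst change@2): s1:15  s2:15  s3:10  s4:10 ⇒ 15.
Reduction 19 − 15 = 4.

4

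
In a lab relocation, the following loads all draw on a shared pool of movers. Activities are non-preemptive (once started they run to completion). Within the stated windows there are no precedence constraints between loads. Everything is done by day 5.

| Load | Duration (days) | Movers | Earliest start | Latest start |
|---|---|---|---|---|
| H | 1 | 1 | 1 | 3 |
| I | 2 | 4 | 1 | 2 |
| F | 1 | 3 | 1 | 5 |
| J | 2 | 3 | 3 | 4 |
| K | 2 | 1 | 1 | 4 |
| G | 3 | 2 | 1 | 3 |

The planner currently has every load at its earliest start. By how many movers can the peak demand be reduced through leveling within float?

5

Early-start peak: d1:11  d2:7  d3:5  d4:3  d5:0 ⇒ 11.
Leveled (H@1, I@1, F@3, J@4, K@1, G@3): d1:6  d2:5  d3:5  d4:5  d5:5 ⇒ 6.
Reduction 11 − 6 = 5.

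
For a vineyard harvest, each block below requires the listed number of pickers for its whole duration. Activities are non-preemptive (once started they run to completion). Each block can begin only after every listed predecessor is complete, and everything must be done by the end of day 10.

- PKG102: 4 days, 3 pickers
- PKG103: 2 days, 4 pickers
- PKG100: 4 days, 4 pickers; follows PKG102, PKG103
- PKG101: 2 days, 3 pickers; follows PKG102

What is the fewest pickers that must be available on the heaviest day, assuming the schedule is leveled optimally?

7

Schedule PKG102@1, PKG103@1, PKG100@5, PKG101@5: d1:7  d2:7  d3:3  d4:3  d5:7  d6:7  d7:4  d8:4  d9:0  d10:0 — peak 7.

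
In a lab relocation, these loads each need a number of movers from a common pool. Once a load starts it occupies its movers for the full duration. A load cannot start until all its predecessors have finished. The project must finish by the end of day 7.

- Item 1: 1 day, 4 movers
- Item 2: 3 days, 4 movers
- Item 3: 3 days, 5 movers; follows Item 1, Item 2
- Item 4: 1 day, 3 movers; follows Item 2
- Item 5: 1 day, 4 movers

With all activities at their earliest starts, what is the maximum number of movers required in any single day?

12

Early-start schedule: Item 1@1, Item 2@1, Item 3@4, Item 4@4, Item 5@1.
Load per day: day 1: 12, day 2: 4, day 3: 4, day 4: 8, day 5: 5, day 6: 5, day 7: 0.
Peak is 12.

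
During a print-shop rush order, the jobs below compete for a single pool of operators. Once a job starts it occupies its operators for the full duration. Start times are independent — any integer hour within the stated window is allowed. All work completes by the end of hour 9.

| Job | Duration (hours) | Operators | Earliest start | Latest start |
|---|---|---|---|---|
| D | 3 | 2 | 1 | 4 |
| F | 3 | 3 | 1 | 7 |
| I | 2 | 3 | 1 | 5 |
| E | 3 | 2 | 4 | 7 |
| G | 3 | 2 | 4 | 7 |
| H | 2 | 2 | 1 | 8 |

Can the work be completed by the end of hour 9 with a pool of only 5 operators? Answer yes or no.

yes

Schedule D@1, F@1, I@4, E@4, G@6, H@7: h1:5  h2:5  h3:5  h4:5  h5:5  h6:4  h7:4  h8:4  h9:0 — peak 5 ≤ 5.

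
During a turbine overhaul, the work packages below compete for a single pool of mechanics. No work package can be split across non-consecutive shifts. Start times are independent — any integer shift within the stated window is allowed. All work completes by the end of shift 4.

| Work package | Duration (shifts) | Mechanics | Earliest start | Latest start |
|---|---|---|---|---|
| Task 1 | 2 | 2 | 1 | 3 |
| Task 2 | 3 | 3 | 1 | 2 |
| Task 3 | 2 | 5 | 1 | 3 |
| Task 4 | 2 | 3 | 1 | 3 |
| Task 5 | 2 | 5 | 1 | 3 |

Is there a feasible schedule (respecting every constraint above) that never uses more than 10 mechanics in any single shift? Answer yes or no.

The minimum achievable peak is 11; 10 < 11, so no feasible schedule stays within the cap.

no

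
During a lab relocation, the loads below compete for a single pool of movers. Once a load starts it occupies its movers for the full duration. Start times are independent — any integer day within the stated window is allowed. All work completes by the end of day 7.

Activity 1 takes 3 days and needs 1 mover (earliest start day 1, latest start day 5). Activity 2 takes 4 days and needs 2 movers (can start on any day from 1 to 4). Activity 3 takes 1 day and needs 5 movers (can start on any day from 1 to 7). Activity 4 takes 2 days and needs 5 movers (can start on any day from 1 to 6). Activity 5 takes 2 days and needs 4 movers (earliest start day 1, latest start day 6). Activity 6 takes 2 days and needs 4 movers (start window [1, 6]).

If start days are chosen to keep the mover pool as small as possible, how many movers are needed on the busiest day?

6

Early-start (Activity 1@1, Activity 2@1, Activity 3@1, Activity 4@1, Activity 5@1, Activity 6@1) gives peak 21: d1:21  d2:16  d3:3  d4:2  d5:0  d6:0  d7:0.
Shift Activity 2→4, Activity 4→2, Activity 5→4, Activity 6→6.
Schedule Activity 1@1, Activity 2@4, Activity 3@1, Activity 4@2, Activity 5@4, Activity 6@6: d1:6  d2:6  d3:6  d4:6  d5:6  d6:6  d7:6 — peak 6.
Total mover-days = 42 over 7 days ⇒ peak ≥ ⌈42/7⌉ = 6, so 6 is optimal.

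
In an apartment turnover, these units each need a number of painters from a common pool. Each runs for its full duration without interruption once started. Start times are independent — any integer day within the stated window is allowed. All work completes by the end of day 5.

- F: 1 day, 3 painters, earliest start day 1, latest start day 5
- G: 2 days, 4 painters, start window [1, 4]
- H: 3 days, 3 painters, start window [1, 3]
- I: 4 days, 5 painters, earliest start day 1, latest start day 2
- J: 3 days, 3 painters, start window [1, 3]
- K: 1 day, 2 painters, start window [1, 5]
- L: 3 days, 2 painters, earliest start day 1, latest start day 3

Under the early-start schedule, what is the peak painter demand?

Early-start schedule: F@1, G@1, H@1, I@1, J@1, K@1, L@1.
Load per day: day 1: 22, day 2: 17, day 3: 13, day 4: 5, day 5: 0.
Peak is 22.

22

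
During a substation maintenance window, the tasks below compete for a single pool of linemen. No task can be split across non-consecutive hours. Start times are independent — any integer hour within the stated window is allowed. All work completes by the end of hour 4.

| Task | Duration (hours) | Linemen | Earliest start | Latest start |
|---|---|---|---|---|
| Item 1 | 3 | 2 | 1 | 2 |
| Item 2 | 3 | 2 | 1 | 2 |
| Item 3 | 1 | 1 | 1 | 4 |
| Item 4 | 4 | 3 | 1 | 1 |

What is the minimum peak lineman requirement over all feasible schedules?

7

Early-start (Item 1@1, Item 2@1, Item 3@1, Item 4@1) gives peak 8: h1:8  h2:7  h3:7  h4:3.
Shift Item 3→4.
Schedule Item 1@1, Item 2@1, Item 3@4, Item 4@1: h1:7  h2:7  h3:7  h4:4 — peak 7.
Total lineman-hours = 25 over 4 hours ⇒ peak ≥ ⌈25/4⌉ = 7, so 7 is optimal.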